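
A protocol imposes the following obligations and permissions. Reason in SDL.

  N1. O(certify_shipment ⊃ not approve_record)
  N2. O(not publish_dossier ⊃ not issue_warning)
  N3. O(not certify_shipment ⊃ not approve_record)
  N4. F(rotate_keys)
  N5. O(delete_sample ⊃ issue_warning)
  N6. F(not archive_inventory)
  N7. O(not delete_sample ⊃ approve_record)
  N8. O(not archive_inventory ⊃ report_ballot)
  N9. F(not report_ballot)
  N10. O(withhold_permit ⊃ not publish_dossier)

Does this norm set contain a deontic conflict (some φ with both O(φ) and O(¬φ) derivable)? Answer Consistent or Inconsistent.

Premise 8 is O(not archive_inventory ⊃ report_ballot); even if O(report_ballot) held, inferring O(not archive_inventory) would be affirming the consequent — invalid.
So O(not archive_inventory) is not derivable, and the apparent clash with O(archive_inventory) does not arise.
A world satisfying every obligation exists (e.g. approve_record=false, archive_inventory=true, certify_shipment=false, delete_sample=true, issue_warning=true, publish_dossier=true, report_ballot=true, rotate_keys=false, withhold_permit=false); no atom is both obligatory and forbidden, so the set is consistent.

Consistent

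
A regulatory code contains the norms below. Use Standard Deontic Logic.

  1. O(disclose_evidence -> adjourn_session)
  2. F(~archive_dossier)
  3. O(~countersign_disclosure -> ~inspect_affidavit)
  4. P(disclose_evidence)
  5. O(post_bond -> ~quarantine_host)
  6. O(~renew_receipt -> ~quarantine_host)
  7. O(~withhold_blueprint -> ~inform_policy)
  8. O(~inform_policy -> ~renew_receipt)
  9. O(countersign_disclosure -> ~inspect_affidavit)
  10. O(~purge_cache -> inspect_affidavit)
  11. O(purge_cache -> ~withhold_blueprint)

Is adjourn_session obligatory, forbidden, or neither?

Premise 1 is O(disclose_evidence -> adjourn_session), but O(disclose_evidence) is not derivable from the premises (the permission P(disclose_evidence) asserts only ~O(~disclose_evidence), not O(disclose_evidence)), so it does not yield O(adjourn_session).
No premise or chain of K-axiom applications forces O(adjourn_session), and none forces O(~adjourn_session). So adjourn_session is neither obligatory nor forbidden under these norms.

Neither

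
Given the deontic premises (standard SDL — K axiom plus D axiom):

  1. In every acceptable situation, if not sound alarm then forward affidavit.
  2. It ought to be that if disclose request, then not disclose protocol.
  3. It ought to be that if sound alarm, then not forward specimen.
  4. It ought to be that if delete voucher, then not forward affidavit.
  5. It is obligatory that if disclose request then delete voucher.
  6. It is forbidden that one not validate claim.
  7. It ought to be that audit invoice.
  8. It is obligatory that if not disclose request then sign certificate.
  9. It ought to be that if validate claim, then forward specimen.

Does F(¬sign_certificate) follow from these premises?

Premise 6 is F(¬validate_claim), i.e. O(validate_claim).
With premise 9, O(validate_claim → forward_specimen), the K-axiom yields O(forward_specimen).
Premise 3 is O(sound_alarm → ¬forward_specimen); contrapositively O(forward_specimen → ¬sound_alarm). Since O(forward_specimen) holds, K gives O(¬sound_alarm).
With premise 1, O(¬sound_alarm → forward_affidavit), the K-axiom yields O(forward_affidavit).
Premise 4 is O(delete_voucher → ¬forward_affidavit); contrapositively O(forward_affidavit → ¬delete_voucher). Since O(forward_affidavit) holds, K gives O(¬delete_voucher).
Premise 5 is O(disclose_request → delete_voucher); contrapositively O(¬delete_voucher → ¬disclose_request). Since O(¬delete_voucher) holds, K gives O(¬disclose_request).
Premise 8 is O(¬disclose_request → sign_certificate); since O(¬disclose_request), deontic closure gives O(sign_certificate).
Premises 2, 7 do not contribute to this derivation.
So O(sign_certificate) holds, i.e. F(¬sign_certificate). The claim follows.

Yes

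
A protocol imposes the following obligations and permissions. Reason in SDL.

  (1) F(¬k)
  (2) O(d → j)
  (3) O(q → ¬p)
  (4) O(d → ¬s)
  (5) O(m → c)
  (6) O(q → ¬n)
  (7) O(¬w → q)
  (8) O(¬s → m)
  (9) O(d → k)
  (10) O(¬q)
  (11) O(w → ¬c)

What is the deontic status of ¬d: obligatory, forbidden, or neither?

Obligatory

From premise 10 we have O(¬q).
Premise 7 is O(¬w → q); contrapositively O(¬q → w). Since O(¬q) holds, K gives O(w).
Applying K to premise 11 (O(w → ¬c)) and O(w) yields O(¬c).
The contrapositive of premise 5 (O(m → c)) is O(¬c → ¬m), and O(¬c) is already established, so O(¬m).
Premise 8, O(¬s → m), contraposes to O(¬m → s); with O(¬m) we get O(s).
Premise 4, O(d → ¬s), contraposes to O(s → ¬d); with O(s) we get O(¬d).
Premises 1, 2, 3, 6, 9 do not contribute to this derivation.
Hence ¬d is obligatory.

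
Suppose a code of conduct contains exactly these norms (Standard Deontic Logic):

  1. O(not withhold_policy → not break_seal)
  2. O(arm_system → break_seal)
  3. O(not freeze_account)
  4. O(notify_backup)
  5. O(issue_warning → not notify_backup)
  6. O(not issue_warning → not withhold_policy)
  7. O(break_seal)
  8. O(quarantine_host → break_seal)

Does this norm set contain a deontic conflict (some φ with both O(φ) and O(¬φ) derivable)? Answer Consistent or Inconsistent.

Premise 7 states O(break_seal) outright.
The contrapositive of premise 1 (O(not withhold_policy → not break_seal)) is O(break_seal → withhold_policy), and O(break_seal) is already established, so O(withhold_policy).
The contrapositive of premise 6 (O(not issue_warning → not withhold_policy)) is O(withhold_policy → issue_warning), and O(withhold_policy) is already established, so O(issue_warning).
With premise 5, O(issue_warning → not notify_backup), the K-axiom yields O(not notify_backup).
However, premise 4 gives O(notify_backup).
We now have both O(not notify_backup) and O(notify_backup) — notify_backup is simultaneously obligatory and forbidden, violating the D-axiom.

Inconsistent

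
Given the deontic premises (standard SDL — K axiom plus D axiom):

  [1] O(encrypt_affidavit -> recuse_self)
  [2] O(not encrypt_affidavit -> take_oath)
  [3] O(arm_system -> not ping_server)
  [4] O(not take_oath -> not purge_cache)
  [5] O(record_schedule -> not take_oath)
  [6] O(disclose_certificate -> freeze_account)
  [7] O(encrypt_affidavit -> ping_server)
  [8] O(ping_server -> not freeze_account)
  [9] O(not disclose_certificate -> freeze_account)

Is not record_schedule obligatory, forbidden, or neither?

Obligatory

By case analysis on not disclose_certificate: premise 9 gives O(not disclose_certificate -> freeze_account) and premise 6 gives O(disclose_certificate -> freeze_account), so O(freeze_account) either way.
The contrapositive of premise 8 (O(ping_server -> not freeze_account)) is O(freeze_account -> not ping_server), and O(freeze_account) is already established, so O(not ping_server).
Premise 7 is O(encrypt_affidavit -> ping_server); contrapositively O(not ping_server -> not encrypt_affidavit). Since O(not ping_server) holds, K gives O(not encrypt_affidavit).
Applying K to premise 2 (O(not encrypt_affidavit -> take_oath)) and O(not encrypt_affidavit) yields O(take_oath).
The contrapositive of premise 5 (O(record_schedule -> not take_oath)) is O(take_oath -> not record_schedule), and O(take_oath) is already established, so O(not record_schedule).
Premises 1, 3, 4 do not contribute to this derivation.
Hence not record_schedule is obligatory.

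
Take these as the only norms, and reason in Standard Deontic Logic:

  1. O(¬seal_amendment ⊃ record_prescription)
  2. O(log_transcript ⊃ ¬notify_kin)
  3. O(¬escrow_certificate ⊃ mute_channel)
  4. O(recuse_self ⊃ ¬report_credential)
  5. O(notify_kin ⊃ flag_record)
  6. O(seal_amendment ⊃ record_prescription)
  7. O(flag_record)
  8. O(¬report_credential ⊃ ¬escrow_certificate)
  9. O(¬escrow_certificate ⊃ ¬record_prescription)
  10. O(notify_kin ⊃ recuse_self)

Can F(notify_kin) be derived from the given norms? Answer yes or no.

Premises 6 and 1 cover both cases: O(seal_amendment ⊃ record_prescription) and O(¬seal_amendment ⊃ record_prescription). Since seal_amendment ∨ ¬seal_amendment is a tautology, O(record_prescription) follows.
Premise 9 is O(¬escrow_certificate ⊃ ¬record_prescription); contrapositively O(record_prescription ⊃ escrow_certificate). Since O(record_prescription) holds, K gives O(escrow_certificate).
The contrapositive of premise 8 (O(¬report_credential ⊃ ¬escrow_certificate)) is O(escrow_certificate ⊃ report_credential), and O(escrow_certificate) is already established, so O(report_credential).
The contrapositive of premise 4 (O(recuse_self ⊃ ¬report_credential)) is O(report_credential ⊃ ¬recuse_self), and O(report_credential) is already established, so O(¬recuse_self).
Premise 10, O(notify_kin ⊃ recuse_self), contraposes to O(¬recuse_self ⊃ ¬notify_kin); with O(¬recuse_self) we get O(¬notify_kin).
Premises 2, 3, 5, 7 do not contribute to this derivation.
So O(¬notify_kin) holds, i.e. F(notify_kin). The claim follows.

Yes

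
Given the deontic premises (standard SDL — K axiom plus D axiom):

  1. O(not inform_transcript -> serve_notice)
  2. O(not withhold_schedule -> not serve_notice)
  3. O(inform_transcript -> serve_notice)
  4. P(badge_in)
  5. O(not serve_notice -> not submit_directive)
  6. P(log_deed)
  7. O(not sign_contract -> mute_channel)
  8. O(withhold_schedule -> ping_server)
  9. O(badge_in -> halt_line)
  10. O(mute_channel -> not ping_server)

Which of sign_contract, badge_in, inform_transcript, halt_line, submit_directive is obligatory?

Premises 3 and 1 are O(inform_transcript -> serve_notice) and O(not inform_transcript -> serve_notice); every ideal world satisfies inform_transcript or not inform_transcript, so in either case serve_notice holds — hence O(serve_notice).
Premise 2, O(not withhold_schedule -> not serve_notice), contraposes to O(serve_notice -> withhold_schedule); with O(serve_notice) we get O(withhold_schedule).
With premise 8, O(withhold_schedule -> ping_server), the K-axiom yields O(ping_server).
Premise 10, O(mute_channel -> not ping_server), contraposes to O(ping_server -> not mute_channel); with O(ping_server) we get O(not mute_channel).
The contrapositive of premise 7 (O(not sign_contract -> mute_channel)) is O(not mute_channel -> sign_contract), and O(not mute_channel) is already established, so O(sign_contract).
So O(sign_contract) holds — sign_contract is obligatory. None of the other listed options is made obligatory by any chain of premises.

sign_contract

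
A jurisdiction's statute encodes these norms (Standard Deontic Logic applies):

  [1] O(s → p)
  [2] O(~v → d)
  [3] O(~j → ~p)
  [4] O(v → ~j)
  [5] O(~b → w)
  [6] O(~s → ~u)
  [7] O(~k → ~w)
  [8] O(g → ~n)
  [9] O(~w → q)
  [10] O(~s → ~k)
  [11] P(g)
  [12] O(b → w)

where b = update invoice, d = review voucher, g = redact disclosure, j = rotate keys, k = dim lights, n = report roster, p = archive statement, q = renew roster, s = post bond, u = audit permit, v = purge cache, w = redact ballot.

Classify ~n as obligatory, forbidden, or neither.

Neither

Premise 8 is O(g → ~n), but O(g) is not derivable from the premises (the permission P(g) asserts only ~O(~g), not O(g)), so it does not yield O(~n).
No premise or chain of K-axiom applications forces O(~n), and none forces O(n). So ~n is neither obligatory nor forbidden under these norms.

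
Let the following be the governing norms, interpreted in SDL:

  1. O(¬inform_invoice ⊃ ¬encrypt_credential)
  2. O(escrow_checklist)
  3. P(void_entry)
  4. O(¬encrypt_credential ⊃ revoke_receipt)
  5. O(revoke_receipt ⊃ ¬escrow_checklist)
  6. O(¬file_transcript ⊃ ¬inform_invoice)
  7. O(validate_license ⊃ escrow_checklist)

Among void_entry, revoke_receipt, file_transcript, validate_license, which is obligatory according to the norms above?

file_transcript

Premise 2 states O(escrow_checklist) outright.
Premise 5, O(revoke_receipt ⊃ ¬escrow_checklist), contraposes to O(escrow_checklist ⊃ ¬revoke_receipt); with O(escrow_checklist) we get O(¬revoke_receipt).
Premise 4, O(¬encrypt_credential ⊃ revoke_receipt), contraposes to O(¬revoke_receipt ⊃ encrypt_credential); with O(¬revoke_receipt) we get O(encrypt_credential).
The contrapositive of premise 1 (O(¬inform_invoice ⊃ ¬encrypt_credential)) is O(encrypt_credential ⊃ inform_invoice), and O(encrypt_credential) is already established, so O(inform_invoice).
Premise 6 is O(¬file_transcript ⊃ ¬inform_invoice); contrapositively O(inform_invoice ⊃ file_transcript). Since O(inform_invoice) holds, K gives O(file_transcript).
So O(file_transcript) holds — file_transcript is obligatory. None of the other listed options is made obligatory by any chain of premises.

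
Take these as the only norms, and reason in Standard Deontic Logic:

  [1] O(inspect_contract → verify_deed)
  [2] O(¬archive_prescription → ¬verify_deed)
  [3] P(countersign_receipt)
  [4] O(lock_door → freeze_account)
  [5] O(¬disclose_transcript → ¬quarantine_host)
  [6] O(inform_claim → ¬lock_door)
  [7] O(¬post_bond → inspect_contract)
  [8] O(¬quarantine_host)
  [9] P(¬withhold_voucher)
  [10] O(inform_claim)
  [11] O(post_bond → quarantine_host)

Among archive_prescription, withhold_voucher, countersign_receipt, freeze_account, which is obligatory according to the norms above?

archive_prescription

From premise 8 we have O(¬quarantine_host).
The contrapositive of premise 11 (O(post_bond → quarantine_host)) is O(¬quarantine_host → ¬post_bond), and O(¬quarantine_host) is already established, so O(¬post_bond).
With premise 7, O(¬post_bond → inspect_contract), the K-axiom yields O(inspect_contract).
Premise 1 is O(inspect_contract → verify_deed); since O(inspect_contract), deontic closure gives O(verify_deed).
Premise 2 is O(¬archive_prescription → ¬verify_deed); contrapositively O(verify_deed → archive_prescription). Since O(verify_deed) holds, K gives O(archive_prescription).
So O(archive_prescription) holds — archive_prescription is obligatory. None of the other listed options is made obligatory by any chain of premises.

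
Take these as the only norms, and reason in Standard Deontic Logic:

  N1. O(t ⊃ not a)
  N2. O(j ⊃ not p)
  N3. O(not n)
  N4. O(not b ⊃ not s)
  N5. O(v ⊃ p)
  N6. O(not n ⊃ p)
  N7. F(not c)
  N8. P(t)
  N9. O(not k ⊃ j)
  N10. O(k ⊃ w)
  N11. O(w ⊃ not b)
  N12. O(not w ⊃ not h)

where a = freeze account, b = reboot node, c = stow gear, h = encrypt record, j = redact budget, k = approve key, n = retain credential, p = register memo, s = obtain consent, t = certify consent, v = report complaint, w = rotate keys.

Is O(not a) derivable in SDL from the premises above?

No

Premise 1 is O(t ⊃ not a), but O(t) is not derivable from the premises (the permission P(t) asserts only not O(not t), not O(t)), so it does not yield O(not a).
No other premise forces O(not a). An ideal world satisfying every premise can still have not a false, so O(not a) is not derivable.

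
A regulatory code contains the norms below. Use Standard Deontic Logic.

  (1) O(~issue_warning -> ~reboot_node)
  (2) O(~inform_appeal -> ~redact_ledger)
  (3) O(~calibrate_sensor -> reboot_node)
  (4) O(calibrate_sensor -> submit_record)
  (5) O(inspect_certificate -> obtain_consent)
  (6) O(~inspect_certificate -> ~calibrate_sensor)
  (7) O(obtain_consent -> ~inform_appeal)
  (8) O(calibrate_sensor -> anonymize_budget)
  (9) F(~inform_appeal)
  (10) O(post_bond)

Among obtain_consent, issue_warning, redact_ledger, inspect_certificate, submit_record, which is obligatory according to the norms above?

issue_warning

Premise 9, F(~inform_appeal), is equivalent to O(inform_appeal).
The contrapositive of premise 7 (O(obtain_consent -> ~inform_appeal)) is O(inform_appeal -> ~obtain_consent), and O(inform_appeal) is already established, so O(~obtain_consent).
Premise 5, O(inspect_certificate -> obtain_consent), contraposes to O(~obtain_consent -> ~inspect_certificate); with O(~obtain_consent) we get O(~inspect_certificate).
From O(~inspect_certificate) and premise 6, O(~inspect_certificate -> ~calibrate_sensor), we obtain O(~calibrate_sensor).
Applying K to premise 3 (O(~calibrate_sensor -> reboot_node)) and O(~calibrate_sensor) yields O(reboot_node).
Premise 1, O(~issue_warning -> ~reboot_node), contraposes to O(reboot_node -> issue_warning); with O(reboot_node) we get O(issue_warning).
So O(issue_warning) holds — issue_warning is obligatory. None of the other listed options is made obligatory by any chain of premises.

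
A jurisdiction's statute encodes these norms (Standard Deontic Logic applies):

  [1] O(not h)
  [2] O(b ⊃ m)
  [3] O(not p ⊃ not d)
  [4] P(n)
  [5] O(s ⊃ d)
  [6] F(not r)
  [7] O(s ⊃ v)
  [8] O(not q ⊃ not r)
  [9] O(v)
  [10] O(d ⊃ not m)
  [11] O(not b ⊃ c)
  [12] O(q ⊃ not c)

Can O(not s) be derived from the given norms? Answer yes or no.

Yes

Premise 6, F(not r), is equivalent to O(r).
Premise 8, O(not q ⊃ not r), contraposes to O(r ⊃ q); with O(r) we get O(q).
With premise 12, O(q ⊃ not c), the K-axiom yields O(not c).
The contrapositive of premise 11 (O(not b ⊃ c)) is O(not c ⊃ b), and O(not c) is already established, so O(b).
With premise 2, O(b ⊃ m), the K-axiom yields O(m).
Premise 10, O(d ⊃ not m), contraposes to O(m ⊃ not d); with O(m) we get O(not d).
Premise 5, O(s ⊃ d), contraposes to O(not d ⊃ not s); with O(not d) we get O(not s).
Premises 1, 3, 4, 7, 9 do not contribute to this derivation.
So O(not s) follows.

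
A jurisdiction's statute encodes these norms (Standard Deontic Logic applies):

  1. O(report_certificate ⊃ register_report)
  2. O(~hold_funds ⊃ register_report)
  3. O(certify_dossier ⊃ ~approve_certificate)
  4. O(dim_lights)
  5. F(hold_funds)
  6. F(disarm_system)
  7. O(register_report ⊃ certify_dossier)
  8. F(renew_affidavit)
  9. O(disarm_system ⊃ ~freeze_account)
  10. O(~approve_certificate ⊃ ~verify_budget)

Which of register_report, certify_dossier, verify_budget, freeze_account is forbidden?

verify_budget

Premise 5, F(hold_funds), is equivalent to O(~hold_funds).
With premise 2, O(~hold_funds ⊃ register_report), the K-axiom yields O(register_report).
Premise 7 is O(register_report ⊃ certify_dossier); since O(register_report), deontic closure gives O(certify_dossier).
From O(certify_dossier) and premise 3, O(certify_dossier ⊃ ~approve_certificate), we obtain O(~approve_certificate).
Premise 10 is O(~approve_certificate ⊃ ~verify_budget); since O(~approve_certificate), deontic closure gives O(~verify_budget).
So O(~verify_budget) holds, i.e. verify_budget is forbidden. None of the other listed options is forbidden under the premises.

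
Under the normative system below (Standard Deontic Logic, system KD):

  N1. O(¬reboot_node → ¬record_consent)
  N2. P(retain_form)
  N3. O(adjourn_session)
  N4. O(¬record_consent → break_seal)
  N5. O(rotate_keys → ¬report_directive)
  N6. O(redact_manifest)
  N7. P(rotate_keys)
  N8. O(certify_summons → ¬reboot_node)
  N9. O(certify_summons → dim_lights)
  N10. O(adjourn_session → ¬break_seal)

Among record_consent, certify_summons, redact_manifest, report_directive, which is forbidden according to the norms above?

Premise 3 gives O(adjourn_session).
With premise 10, O(adjourn_session → ¬break_seal), the K-axiom yields O(¬break_seal).
Premise 4 is O(¬record_consent → break_seal); contrapositively O(¬break_seal → record_consent). Since O(¬break_seal) holds, K gives O(record_consent).
The contrapositive of premise 1 (O(¬reboot_node → ¬record_consent)) is O(record_consent → reboot_node), and O(record_consent) is already established, so O(reboot_node).
Premise 8, O(certify_summons → ¬reboot_node), contraposes to O(reboot_node → ¬certify_summons); with O(reboot_node) we get O(¬certify_summons).
So O(¬certify_summons) holds, i.e. certify_summons is forbidden. None of the other listed options is forbidden under the premises.

certify_summons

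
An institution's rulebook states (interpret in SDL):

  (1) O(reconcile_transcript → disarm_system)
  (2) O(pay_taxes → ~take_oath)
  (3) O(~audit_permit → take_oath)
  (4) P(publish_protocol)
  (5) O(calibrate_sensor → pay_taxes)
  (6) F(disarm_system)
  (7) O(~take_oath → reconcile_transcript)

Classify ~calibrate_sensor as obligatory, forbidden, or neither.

Obligatory

Premise 6 is F(disarm_system), i.e. O(~disarm_system).
Premise 1 is O(reconcile_transcript → disarm_system); contrapositively O(~disarm_system → ~reconcile_transcript). Since O(~disarm_system) holds, K gives O(~reconcile_transcript).
Premise 7 is O(~take_oath → reconcile_transcript); contrapositively O(~reconcile_transcript → take_oath). Since O(~reconcile_transcript) holds, K gives O(take_oath).
Premise 2 is O(pay_taxes → ~take_oath); contrapositively O(take_oath → ~pay_taxes). Since O(take_oath) holds, K gives O(~pay_taxes).
The contrapositive of premise 5 (O(calibrate_sensor → pay_taxes)) is O(~pay_taxes → ~calibrate_sensor), and O(~pay_taxes) is already established, so O(~calibrate_sensor).
Premises 3, 4 do not contribute to this derivation.
Hence ~calibrate_sensor is obligatory.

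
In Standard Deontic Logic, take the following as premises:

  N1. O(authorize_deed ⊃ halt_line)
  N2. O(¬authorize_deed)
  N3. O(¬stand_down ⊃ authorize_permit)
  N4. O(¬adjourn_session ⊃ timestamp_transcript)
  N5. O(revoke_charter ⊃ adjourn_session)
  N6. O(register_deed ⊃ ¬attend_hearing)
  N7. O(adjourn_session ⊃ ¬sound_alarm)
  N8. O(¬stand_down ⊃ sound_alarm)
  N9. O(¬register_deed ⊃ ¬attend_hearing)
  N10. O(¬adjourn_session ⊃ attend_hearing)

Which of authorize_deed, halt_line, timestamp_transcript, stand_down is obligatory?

Premises 9 and 6 cover both cases: O(¬register_deed ⊃ ¬attend_hearing) and O(register_deed ⊃ ¬attend_hearing). Since ¬register_deed ∨ register_deed is a tautology, O(¬attend_hearing) follows.
Premise 10 is O(¬adjourn_session ⊃ attend_hearing); contrapositively O(¬attend_hearing ⊃ adjourn_session). Since O(¬attend_hearing) holds, K gives O(adjourn_session).
Premise 7 is O(adjourn_session ⊃ ¬sound_alarm); since O(adjourn_session), deontic closure gives O(¬sound_alarm).
Premise 8, O(¬stand_down ⊃ sound_alarm), contraposes to O(¬sound_alarm ⊃ stand_down); with O(¬sound_alarm) we get O(stand_down).
So O(stand_down) holds — stand_down is obligatory. None of the other listed options is made obligatory by any chain of premises.

stand_down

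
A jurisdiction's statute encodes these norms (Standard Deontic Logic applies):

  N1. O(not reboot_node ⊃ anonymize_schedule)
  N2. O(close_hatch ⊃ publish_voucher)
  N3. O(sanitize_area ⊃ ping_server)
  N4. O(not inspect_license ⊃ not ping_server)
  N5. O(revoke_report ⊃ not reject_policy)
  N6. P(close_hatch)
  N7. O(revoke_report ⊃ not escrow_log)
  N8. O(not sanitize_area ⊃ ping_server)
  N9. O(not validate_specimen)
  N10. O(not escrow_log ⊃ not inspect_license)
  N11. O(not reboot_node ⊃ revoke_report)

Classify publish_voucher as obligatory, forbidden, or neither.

Neither

Premise 2 is O(close_hatch ⊃ publish_voucher), but O(close_hatch) is not derivable from the premises (the permission P(close_hatch) asserts only not O(not close_hatch), not O(close_hatch)), so it does not yield O(publish_voucher).
No premise or chain of K-axiom applications forces O(publish_voucher), and none forces O(not publish_voucher). So publish_voucher is neither obligatory nor forbidden under these norms.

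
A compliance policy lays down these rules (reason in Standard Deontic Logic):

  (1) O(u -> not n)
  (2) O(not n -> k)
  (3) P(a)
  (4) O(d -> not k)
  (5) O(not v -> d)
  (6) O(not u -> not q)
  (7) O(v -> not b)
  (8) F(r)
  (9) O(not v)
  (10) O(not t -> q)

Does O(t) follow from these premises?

Yes

Premise 9 states O(not v) outright.
Premise 5 is O(not v -> d); since O(not v), deontic closure gives O(d).
With premise 4, O(d -> not k), the K-axiom yields O(not k).
Premise 2, O(not n -> k), contraposes to O(not k -> n); with O(not k) we get O(n).
The contrapositive of premise 1 (O(u -> not n)) is O(n -> not u), and O(n) is already established, so O(not u).
Applying K to premise 6 (O(not u -> not q)) and O(not u) yields O(not q).
The contrapositive of premise 10 (O(not t -> q)) is O(not q -> t), and O(not q) is already established, so O(t).
Premises 3, 7, 8 do not contribute to this derivation.
So O(t) follows.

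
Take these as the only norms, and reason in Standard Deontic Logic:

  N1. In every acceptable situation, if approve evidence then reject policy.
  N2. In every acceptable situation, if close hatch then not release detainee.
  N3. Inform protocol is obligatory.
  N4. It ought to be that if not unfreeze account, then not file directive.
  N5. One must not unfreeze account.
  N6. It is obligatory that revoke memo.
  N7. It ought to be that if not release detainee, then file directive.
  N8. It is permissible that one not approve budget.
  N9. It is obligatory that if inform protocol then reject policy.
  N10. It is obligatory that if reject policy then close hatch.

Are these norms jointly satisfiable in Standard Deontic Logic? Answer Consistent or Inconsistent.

Inconsistent

Premise 3 gives O(inform_protocol).
With premise 9, O(inform_protocol → reject_policy), the K-axiom yields O(reject_policy).
Applying K to premise 10 (O(reject_policy → close_hatch)) and O(reject_policy) yields O(close_hatch).
Premise 2 is O(close_hatch → ¬release_detainee); since O(close_hatch), deontic closure gives O(¬release_detainee).
Applying K to premise 7 (O(¬release_detainee → file_directive)) and O(¬release_detainee) yields O(file_directive).
The contrapositive of premise 4 (O(¬unfreeze_account → ¬file_directive)) is O(file_directive → unfreeze_account), and O(file_directive) is already established, so O(unfreeze_account).
But premise 5, F(unfreeze_account), means O(¬unfreeze_account).
We now have both O(unfreeze_account) and O(¬unfreeze_account) — unfreeze_account is simultaneously obligatory and forbidden, violating the D-axiom.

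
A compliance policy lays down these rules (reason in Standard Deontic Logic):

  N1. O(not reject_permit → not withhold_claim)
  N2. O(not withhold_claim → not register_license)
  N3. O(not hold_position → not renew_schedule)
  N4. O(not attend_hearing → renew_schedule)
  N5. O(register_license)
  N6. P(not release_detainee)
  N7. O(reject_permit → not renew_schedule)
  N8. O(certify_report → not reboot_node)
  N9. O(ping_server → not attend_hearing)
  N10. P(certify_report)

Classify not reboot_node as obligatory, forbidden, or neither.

Premise 8 is O(certify_report → not reboot_node), but O(certify_report) is not derivable from the premises (the permission P(certify_report) asserts only not O(not certify_report), not O(certify_report)), so it does not yield O(not reboot_node).
No premise or chain of K-axiom applications forces O(not reboot_node), and none forces O(reboot_node). So not reboot_node is neither obligatory nor forbidden under these norms.

Neither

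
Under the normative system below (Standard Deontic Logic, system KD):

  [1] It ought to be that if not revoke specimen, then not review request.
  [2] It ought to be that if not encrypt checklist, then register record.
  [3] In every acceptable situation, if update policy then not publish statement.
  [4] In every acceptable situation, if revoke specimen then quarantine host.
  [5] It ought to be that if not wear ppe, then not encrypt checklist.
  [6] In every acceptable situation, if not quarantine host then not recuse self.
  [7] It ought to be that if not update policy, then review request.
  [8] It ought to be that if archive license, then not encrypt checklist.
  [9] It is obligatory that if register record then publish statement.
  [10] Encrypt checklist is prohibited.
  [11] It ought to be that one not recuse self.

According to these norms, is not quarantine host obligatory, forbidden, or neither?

Forbidden

Premise 10, F(encrypt_checklist), is equivalent to O(¬encrypt_checklist).
Applying K to premise 2 (O(¬encrypt_checklist → register_record)) and O(¬encrypt_checklist) yields O(register_record).
Premise 9 is O(register_record → publish_statement); since O(register_record), deontic closure gives O(publish_statement).
Premise 3 is O(update_policy → ¬publish_statement); contrapositively O(publish_statement → ¬update_policy). Since O(publish_statement) holds, K gives O(¬update_policy).
Premise 7 is O(¬update_policy → review_request); since O(¬update_policy), deontic closure gives O(review_request).
Premise 1 is O(¬revoke_specimen → ¬review_request); contrapositively O(review_request → revoke_specimen). Since O(review_request) holds, K gives O(revoke_specimen).
With premise 4, O(revoke_specimen → quarantine_host), the K-axiom yields O(quarantine_host).
Premises 5, 6, 8, 11 do not contribute to this derivation.
Thus O(quarantine_host), which is F(¬quarantine_host): ¬quarantine_host is forbidden.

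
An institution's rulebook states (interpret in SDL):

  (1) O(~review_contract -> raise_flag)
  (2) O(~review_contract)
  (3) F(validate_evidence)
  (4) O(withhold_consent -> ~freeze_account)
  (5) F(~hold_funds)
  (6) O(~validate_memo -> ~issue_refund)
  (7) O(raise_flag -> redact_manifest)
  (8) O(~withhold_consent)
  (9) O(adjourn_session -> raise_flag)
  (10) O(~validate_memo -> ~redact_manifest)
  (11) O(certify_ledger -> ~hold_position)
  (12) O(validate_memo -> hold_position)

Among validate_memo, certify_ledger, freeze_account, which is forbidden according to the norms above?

Premise 2 gives O(~review_contract).
From O(~review_contract) and premise 1, O(~review_contract -> raise_flag), we obtain O(raise_flag).
From O(raise_flag) and premise 7, O(raise_flag -> redact_manifest), we obtain O(redact_manifest).
Premise 10, O(~validate_memo -> ~redact_manifest), contraposes to O(redact_manifest -> validate_memo); with O(redact_manifest) we get O(validate_memo).
Applying K to premise 12 (O(validate_memo -> hold_position)) and O(validate_memo) yields O(hold_position).
The contrapositive of premise 11 (O(certify_ledger -> ~hold_position)) is O(hold_position -> ~certify_ledger), and O(hold_position) is already established, so O(~certify_ledger).
So O(~certify_ledger) holds, i.e. certify_ledger is forbidden. None of the other listed options is forbidden under the premises.

certify_ledger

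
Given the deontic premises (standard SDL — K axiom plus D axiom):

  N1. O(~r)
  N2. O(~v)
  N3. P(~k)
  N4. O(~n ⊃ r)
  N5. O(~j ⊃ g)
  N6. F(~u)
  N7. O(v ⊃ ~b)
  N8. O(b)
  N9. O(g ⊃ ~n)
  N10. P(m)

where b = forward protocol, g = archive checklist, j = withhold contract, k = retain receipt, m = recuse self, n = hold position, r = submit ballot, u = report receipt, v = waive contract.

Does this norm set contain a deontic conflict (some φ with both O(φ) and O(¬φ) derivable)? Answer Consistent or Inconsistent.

Premise 7 is O(v ⊃ ~b), but O(v) is not derivable from the premises, so it does not yield O(~b).
So O(~b) is not derivable, and the apparent clash with O(b) does not arise.
A world satisfying every obligation exists (e.g. b=true, g=false, j=true, k=false, m=false, n=true, r=false, u=true, v=false); no atom is both obligatory and forbidden, so the set is consistent.

Consistent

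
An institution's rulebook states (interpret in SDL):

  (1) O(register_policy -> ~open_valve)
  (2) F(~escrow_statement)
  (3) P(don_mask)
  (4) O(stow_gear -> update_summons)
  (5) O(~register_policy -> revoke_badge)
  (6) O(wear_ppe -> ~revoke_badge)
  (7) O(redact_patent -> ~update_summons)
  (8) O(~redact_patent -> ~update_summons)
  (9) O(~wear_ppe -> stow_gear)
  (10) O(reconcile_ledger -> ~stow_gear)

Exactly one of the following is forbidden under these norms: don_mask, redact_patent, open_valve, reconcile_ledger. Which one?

By case analysis on ~redact_patent: premise 8 gives O(~redact_patent -> ~update_summons) and premise 7 gives O(redact_patent -> ~update_summons), so O(~update_summons) either way.
The contrapositive of premise 4 (O(stow_gear -> update_summons)) is O(~update_summons -> ~stow_gear), and O(~update_summons) is already established, so O(~stow_gear).
Premise 9, O(~wear_ppe -> stow_gear), contraposes to O(~stow_gear -> wear_ppe); with O(~stow_gear) we get O(wear_ppe).
Premise 6 is O(wear_ppe -> ~revoke_badge); since O(wear_ppe), deontic closure gives O(~revoke_badge).
Premise 5, O(~register_policy -> revoke_badge), contraposes to O(~revoke_badge -> register_policy); with O(~revoke_badge) we get O(register_policy).
Applying K to premise 1 (O(register_policy -> ~open_valve)) and O(register_policy) yields O(~open_valve).
So O(~open_valve) holds, i.e. open_valve is forbidden. None of the other listed options is forbidden under the premises.

open_valve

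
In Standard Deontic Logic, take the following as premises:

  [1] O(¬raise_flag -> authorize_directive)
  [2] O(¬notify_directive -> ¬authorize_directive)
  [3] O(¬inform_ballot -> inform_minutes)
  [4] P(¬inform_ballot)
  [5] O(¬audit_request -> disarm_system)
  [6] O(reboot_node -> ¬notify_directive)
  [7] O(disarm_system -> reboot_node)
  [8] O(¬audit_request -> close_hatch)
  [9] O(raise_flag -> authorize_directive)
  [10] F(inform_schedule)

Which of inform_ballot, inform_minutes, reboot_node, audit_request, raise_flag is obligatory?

audit_request

Premises 1 and 9 are O(¬raise_flag -> authorize_directive) and O(raise_flag -> authorize_directive); every ideal world satisfies ¬raise_flag or raise_flag, so in either case authorize_directive holds — hence O(authorize_directive).
The contrapositive of premise 2 (O(¬notify_directive -> ¬authorize_directive)) is O(authorize_directive -> notify_directive), and O(authorize_directive) is already established, so O(notify_directive).
Premise 6 is O(reboot_node -> ¬notify_directive); contrapositively O(notify_directive -> ¬reboot_node). Since O(notify_directive) holds, K gives O(¬reboot_node).
Premise 7 is O(disarm_system -> reboot_node); contrapositively O(¬reboot_node -> ¬disarm_system). Since O(¬reboot_node) holds, K gives O(¬disarm_system).
Premise 5 is O(¬audit_request -> disarm_system); contrapositively O(¬disarm_system -> audit_request). Since O(¬disarm_system) holds, K gives O(audit_request).
So O(audit_request) holds — audit_request is obligatory. None of the other listed options is made obligatory by any chain of premises.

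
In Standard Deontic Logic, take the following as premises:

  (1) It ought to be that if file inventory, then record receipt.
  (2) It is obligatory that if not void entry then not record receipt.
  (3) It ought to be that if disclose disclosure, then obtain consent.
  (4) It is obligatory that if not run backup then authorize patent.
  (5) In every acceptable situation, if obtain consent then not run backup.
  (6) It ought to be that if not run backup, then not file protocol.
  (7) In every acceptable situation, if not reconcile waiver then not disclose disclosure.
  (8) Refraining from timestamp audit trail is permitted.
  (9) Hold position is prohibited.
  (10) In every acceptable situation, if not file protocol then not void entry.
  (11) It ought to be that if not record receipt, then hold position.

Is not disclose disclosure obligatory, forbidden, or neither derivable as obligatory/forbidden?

Premise 9 is F(hold_position), i.e. O(¬hold_position).
The contrapositive of premise 11 (O(¬record_receipt → hold_position)) is O(¬hold_position → record_receipt), and O(¬hold_position) is already established, so O(record_receipt).
The contrapositive of premise 2 (O(¬void_entry → ¬record_receipt)) is O(record_receipt → void_entry), and O(record_receipt) is already established, so O(void_entry).
Premise 10, O(¬file_protocol → ¬void_entry), contraposes to O(void_entry → file_protocol); with O(void_entry) we get O(file_protocol).
Premise 6, O(¬run_backup → ¬file_protocol), contraposes to O(file_protocol → run_backup); with O(file_protocol) we get O(run_backup).
Premise 5 is O(obtain_consent → ¬run_backup); contrapositively O(run_backup → ¬obtain_consent). Since O(run_backup) holds, K gives O(¬obtain_consent).
Premise 3, O(disclose_disclosure → obtain_consent), contraposes to O(¬obtain_consent → ¬disclose_disclosure); with O(¬obtain_consent) we get O(¬disclose_disclosure).
Premises 1, 4, 7, 8 do not contribute to this derivation.
Hence ¬disclose_disclosure is obligatory.

Obligatory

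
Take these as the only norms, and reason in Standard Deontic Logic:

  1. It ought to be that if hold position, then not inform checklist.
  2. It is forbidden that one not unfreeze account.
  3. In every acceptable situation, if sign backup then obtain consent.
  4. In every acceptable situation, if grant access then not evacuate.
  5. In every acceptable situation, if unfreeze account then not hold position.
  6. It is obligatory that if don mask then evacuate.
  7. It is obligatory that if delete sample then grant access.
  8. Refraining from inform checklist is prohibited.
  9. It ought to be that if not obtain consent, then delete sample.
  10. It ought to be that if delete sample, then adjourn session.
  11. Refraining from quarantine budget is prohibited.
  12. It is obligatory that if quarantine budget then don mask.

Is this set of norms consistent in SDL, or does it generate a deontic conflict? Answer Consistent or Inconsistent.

Consistent

Premise 1 is O(hold_position → ¬inform_checklist), but O(hold_position) is not derivable from the premises, so it does not yield O(¬inform_checklist).
So O(¬inform_checklist) is not derivable, and the apparent clash with O(inform_checklist) does not arise.
A world satisfying every obligation exists (e.g. adjourn_session=false, delete_sample=false, don_mask=true, evacuate=true, grant_access=false, hold_position=false, inform_checklist=true, obtain_consent=true, quarantine_budget=true, sign_backup=false, unfreeze_account=true); no atom is both obligatory and forbidden, so the set is consistent.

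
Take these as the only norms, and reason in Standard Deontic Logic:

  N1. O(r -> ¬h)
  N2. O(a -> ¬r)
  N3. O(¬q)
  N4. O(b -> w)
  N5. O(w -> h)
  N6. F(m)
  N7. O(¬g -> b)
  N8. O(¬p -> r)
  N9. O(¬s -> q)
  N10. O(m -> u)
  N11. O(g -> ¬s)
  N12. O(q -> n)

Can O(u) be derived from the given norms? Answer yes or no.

Premise 10 is O(m -> u), but O(m) is not derivable from the premises, so it does not yield O(u).
No other premise forces O(u). An ideal world satisfying every premise can still have u false, so O(u) is not derivable.

No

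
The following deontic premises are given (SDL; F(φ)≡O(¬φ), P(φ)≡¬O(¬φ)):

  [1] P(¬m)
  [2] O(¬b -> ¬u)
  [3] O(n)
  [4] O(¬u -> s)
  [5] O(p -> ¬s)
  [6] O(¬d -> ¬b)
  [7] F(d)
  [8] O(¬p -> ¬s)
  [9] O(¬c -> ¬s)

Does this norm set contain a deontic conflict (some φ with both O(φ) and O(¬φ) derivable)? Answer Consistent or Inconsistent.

Premises 5 and 8 are O(p -> ¬s) and O(¬p -> ¬s); every ideal world satisfies p or ¬p, so in either case ¬s holds — hence O(¬s).
The contrapositive of premise 4 (O(¬u -> s)) is O(¬s -> u), and O(¬s) is already established, so O(u).
Premise 2, O(¬b -> ¬u), contraposes to O(u -> b); with O(u) we get O(b).
Premise 6 is O(¬d -> ¬b); contrapositively O(b -> d). Since O(b) holds, K gives O(d).
But premise 7, F(d), means O(¬d).
We now have both O(d) and O(¬d) — d is simultaneously obligatory and forbidden, violating the D-axiom.

Inconsistent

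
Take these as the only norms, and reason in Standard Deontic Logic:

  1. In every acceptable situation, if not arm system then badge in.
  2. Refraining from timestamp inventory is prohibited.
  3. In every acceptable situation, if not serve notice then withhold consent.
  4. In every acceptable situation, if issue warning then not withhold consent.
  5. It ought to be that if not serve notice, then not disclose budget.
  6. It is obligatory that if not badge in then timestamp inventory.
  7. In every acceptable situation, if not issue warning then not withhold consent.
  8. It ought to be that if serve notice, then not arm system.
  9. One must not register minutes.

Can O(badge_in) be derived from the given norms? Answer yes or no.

By case analysis on issue_warning: premise 4 gives O(issue_warning → ¬withhold_consent) and premise 7 gives O(¬issue_warning → ¬withhold_consent), so O(¬withhold_consent) either way.
The contrapositive of premise 3 (O(¬serve_notice → withhold_consent)) is O(¬withhold_consent → serve_notice), and O(¬withhold_consent) is already established, so O(serve_notice).
Applying K to premise 8 (O(serve_notice → ¬arm_system)) and O(serve_notice) yields O(¬arm_system).
Applying K to premise 1 (O(¬arm_system → badge_in)) and O(¬arm_system) yields O(badge_in).
Premises 2, 5, 6, 9 do not contribute to this derivation.
So O(badge_in) follows.

Yes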